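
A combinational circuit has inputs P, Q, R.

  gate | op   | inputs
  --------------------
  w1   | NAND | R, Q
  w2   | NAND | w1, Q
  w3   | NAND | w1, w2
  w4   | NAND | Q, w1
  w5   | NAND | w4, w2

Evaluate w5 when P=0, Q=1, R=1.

0

w1 = 1 NAND 1 = 0
w2 = 0 NAND 1 = 1
w4 = 1 NAND 0 = 1
w5 = 1 NAND 1 = 0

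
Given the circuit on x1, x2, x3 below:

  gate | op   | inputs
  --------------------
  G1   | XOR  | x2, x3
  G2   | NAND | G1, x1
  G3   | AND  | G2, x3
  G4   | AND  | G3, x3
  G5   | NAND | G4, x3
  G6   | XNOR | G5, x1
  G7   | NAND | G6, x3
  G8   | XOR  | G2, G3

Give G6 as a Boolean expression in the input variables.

G1 = x2 XOR x3
G2 = G1 NAND x1 = (x2 XOR x3) NAND x1
G3 = G2 AND x3 = ((x2 XOR x3) NAND x1) AND x3
G4 = G3 AND x3 = (((x2 XOR x3) NAND x1) AND x3) AND x3
G5 = G4 NAND x3 = ((((x2 XOR x3) NAND x1) AND x3) AND x3) NAND x3
G6 = G5 XNOR x1 = (((((x2 XOR x3) NAND x1) AND x3) AND x3) NAND x3) XNOR x1

(((((x2 XOR x3) NAND x1) AND x3) AND x3) NAND x3) XNOR x1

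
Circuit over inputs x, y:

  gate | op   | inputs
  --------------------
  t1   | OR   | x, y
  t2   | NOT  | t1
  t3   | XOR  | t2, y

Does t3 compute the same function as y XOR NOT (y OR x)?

t1 = x OR y
t2 = NOT t1 = NOT (x OR y)
t3 = t2 XOR y = NOT (x OR y) XOR y
At x=1, y=0: circuit gives 0, formula gives 0.
At x=0, y=0: circuit gives 1, formula gives 1.
Agrees on all 4 inputs.

Yes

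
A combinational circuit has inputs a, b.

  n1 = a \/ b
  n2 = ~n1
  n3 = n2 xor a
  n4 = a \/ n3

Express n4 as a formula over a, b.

a \/ (~(a \/ b) xor a)

n1 = a \/ b
n2 = ~n1 = ~(a \/ b)
n3 = n2 xor a = ~(a \/ b) xor a
n4 = a \/ n3 = a \/ (~(a \/ b) xor a)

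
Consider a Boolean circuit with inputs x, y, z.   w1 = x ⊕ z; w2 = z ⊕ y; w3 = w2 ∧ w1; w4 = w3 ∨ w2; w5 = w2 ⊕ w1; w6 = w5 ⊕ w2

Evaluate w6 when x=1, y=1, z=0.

1

w1 = 1 ⊕ 0 = 1
w2 = 0 ⊕ 1 = 1
w5 = 1 ⊕ 1 = 0
w6 = 0 ⊕ 1 = 1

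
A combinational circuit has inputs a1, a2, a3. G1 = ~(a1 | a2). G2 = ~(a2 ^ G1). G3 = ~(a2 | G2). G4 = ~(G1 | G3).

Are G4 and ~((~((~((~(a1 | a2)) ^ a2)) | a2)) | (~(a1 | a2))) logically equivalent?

Yes

G1 = ~(a1 | a2)
G2 = ~(a2 ^ G1) = ~(a2 ^ (~(a1 | a2)))
G3 = ~(a2 | G2) = ~(a2 | (~(a2 ^ (~(a1 | a2)))))
G4 = ~(G1 | G3) = ~((~(a1 | a2)) | (~(a2 | (~(a2 ^ (~(a1 | a2)))))))
At a1=0, a2=0, a3=0: circuit gives 0, formula gives 0.
At a1=0, a2=1, a3=0: circuit gives 1, formula gives 1.
Agrees on all 8 inputs.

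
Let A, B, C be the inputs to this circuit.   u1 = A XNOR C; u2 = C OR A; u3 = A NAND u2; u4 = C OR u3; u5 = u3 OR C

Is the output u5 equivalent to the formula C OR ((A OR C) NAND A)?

Yes

u2 = C OR A
u3 = A NAND u2 = A NAND (C OR A)
u5 = u3 OR C = (A NAND (C OR A)) OR C
At A=1, B=0, C=0: circuit gives 0, formula gives 0.
At A=0, B=0, C=0: circuit gives 1, formula gives 1.
Agrees on all 8 inputs.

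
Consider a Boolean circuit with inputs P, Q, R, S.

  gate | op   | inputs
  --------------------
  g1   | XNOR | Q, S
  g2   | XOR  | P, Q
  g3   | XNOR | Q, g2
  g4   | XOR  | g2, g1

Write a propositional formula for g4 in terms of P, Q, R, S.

g1 = Q XNOR S
g2 = P XOR Q
g4 = g2 XOR g1 = (P XOR Q) XOR (Q XNOR S)

(P XOR Q) XOR (Q XNOR S)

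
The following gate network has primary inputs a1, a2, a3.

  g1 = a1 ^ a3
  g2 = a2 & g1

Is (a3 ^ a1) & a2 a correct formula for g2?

Yes

g1 = a1 ^ a3
g2 = a2 & g1 = a2 & (a1 ^ a3)
At a1=0, a2=0, a3=0: circuit gives 0, formula gives 0.
At a1=0, a2=1, a3=1: circuit gives 1, formula gives 1.
Agrees on all 8 inputs.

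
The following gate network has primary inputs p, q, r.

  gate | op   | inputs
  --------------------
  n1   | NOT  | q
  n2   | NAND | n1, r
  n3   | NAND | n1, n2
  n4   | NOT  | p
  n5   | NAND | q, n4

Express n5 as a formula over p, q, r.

n4 = NOT p
n5 = q NAND n4 = q NAND NOT p

q NAND NOT p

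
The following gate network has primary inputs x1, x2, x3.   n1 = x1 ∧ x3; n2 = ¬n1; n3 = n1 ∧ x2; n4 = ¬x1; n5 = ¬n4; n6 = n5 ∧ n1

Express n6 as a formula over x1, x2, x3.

n1 = x1 ∧ x3
n4 = ¬x1
n5 = ¬n4 = ¬¬x1
n6 = n5 ∧ n1 = ¬¬x1 ∧ (x1 ∧ x3)

¬¬x1 ∧ (x1 ∧ x3)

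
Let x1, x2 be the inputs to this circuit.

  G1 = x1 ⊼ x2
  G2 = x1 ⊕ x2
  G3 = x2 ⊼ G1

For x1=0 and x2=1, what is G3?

G1 = 0 ⊼ 1 = 1
G3 = 1 ⊼ 1 = 0

0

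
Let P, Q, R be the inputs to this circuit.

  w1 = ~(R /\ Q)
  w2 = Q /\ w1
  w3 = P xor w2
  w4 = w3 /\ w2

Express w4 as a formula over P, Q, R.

(P xor (Q /\ (~(R /\ Q)))) /\ (Q /\ (~(R /\ Q)))

w1 = ~(R /\ Q)
w2 = Q /\ w1 = Q /\ (~(R /\ Q))
w3 = P xor w2 = P xor (Q /\ (~(R /\ Q)))
w4 = w3 /\ w2 = (P xor (Q /\ (~(R /\ Q)))) /\ (Q /\ (~(R /\ Q)))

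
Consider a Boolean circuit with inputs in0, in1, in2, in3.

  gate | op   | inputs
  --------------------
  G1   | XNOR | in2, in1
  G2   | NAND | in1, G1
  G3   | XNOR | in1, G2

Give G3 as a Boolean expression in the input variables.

in1 XNOR (in1 NAND (in2 XNOR in1))

G1 = in2 XNOR in1
G2 = in1 NAND G1 = in1 NAND (in2 XNOR in1)
G3 = in1 XNOR G2 = in1 XNOR (in1 NAND (in2 XNOR in1))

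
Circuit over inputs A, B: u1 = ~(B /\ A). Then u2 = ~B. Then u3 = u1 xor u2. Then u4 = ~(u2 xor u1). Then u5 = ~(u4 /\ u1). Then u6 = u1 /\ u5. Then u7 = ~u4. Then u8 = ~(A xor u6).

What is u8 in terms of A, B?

u1 = ~(B /\ A)
u2 = ~B
u4 = ~(u2 xor u1) = ~(~B xor (~(B /\ A)))
u5 = ~(u4 /\ u1) = ~((~(~B xor (~(B /\ A)))) /\ (~(B /\ A)))
u6 = u1 /\ u5 = (~(B /\ A)) /\ (~((~(~B xor (~(B /\ A)))) /\ (~(B /\ A))))
u8 = ~(A xor u6) = ~(A xor ((~(B /\ A)) /\ (~((~(~B xor (~(B /\ A)))) /\ (~(B /\ A))))))

~(A xor ((~(B /\ A)) /\ (~((~(~B xor (~(B /\ A)))) /\ (~(B /\ A))))))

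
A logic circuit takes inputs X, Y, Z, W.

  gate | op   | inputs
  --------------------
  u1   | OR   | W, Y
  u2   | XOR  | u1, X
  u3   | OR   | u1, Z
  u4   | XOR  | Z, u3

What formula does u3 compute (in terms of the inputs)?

(W OR Y) OR Z

u1 = W OR Y
u3 = u1 OR Z = (W OR Y) OR Z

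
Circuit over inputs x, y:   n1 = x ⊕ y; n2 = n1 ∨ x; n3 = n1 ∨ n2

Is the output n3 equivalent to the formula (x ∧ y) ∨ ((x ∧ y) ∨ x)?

n1 = x ⊕ y
n2 = n1 ∨ x = (x ⊕ y) ∨ x
n3 = n1 ∨ n2 = (x ⊕ y) ∨ ((x ⊕ y) ∨ x)
At x=0, y=1: circuit gives 1, formula gives 0.

No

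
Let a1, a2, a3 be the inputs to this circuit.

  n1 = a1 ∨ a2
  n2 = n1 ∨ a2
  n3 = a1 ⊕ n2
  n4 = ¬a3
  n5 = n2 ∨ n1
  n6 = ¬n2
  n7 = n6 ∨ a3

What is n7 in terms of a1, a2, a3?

n1 = a1 ∨ a2
n2 = n1 ∨ a2 = (a1 ∨ a2) ∨ a2
n6 = ¬n2 = ¬((a1 ∨ a2) ∨ a2)
n7 = n6 ∨ a3 = ¬((a1 ∨ a2) ∨ a2) ∨ a3

¬((a1 ∨ a2) ∨ a2) ∨ a3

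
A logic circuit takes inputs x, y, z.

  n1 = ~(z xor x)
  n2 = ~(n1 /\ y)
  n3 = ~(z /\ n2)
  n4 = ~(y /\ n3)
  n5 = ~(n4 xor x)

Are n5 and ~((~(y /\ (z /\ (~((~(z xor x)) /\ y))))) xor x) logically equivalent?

n1 = ~(z xor x)
n2 = ~(n1 /\ y) = ~((~(z xor x)) /\ y)
n3 = ~(z /\ n2) = ~(z /\ (~((~(z xor x)) /\ y)))
n4 = ~(y /\ n3) = ~(y /\ (~(z /\ (~((~(z xor x)) /\ y)))))
n5 = ~(n4 xor x) = ~((~(y /\ (~(z /\ (~((~(z xor x)) /\ y)))))) xor x)
At x=0, y=1, z=0: circuit gives 1, formula gives 0.

No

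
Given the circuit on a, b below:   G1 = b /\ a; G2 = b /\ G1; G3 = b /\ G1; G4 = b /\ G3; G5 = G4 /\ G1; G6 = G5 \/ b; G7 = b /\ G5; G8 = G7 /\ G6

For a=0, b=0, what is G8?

0

G1 = 0 /\ 0 = 0
G3 = 0 /\ 0 = 0
G4 = 0 /\ 0 = 0
G5 = 0 /\ 0 = 0
G6 = 0 \/ 0 = 0
G7 = 0 /\ 0 = 0
G8 = 0 /\ 0 = 0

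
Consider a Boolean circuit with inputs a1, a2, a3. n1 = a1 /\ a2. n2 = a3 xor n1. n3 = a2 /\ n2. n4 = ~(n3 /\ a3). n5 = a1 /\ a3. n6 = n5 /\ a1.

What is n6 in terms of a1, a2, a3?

n5 = a1 /\ a3
n6 = n5 /\ a1 = (a1 /\ a3) /\ a1

(a1 /\ a3) /\ a1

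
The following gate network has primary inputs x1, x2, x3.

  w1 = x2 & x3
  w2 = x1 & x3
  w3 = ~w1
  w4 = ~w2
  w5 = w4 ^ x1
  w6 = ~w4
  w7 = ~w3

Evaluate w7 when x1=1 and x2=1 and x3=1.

1

w1 = 1 & 1 = 1
w3 = ~1 = 0
w7 = ~0 = 1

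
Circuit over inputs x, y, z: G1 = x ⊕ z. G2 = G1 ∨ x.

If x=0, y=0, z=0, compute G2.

0

G1 = 0 ⊕ 0 = 0
G2 = 0 ∨ 0 = 0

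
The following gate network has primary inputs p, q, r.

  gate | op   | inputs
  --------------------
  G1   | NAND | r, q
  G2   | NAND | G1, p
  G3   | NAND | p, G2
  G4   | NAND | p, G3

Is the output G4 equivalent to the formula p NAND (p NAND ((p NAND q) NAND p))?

No

G1 = r NAND q
G2 = G1 NAND p = (r NAND q) NAND p
G3 = p NAND G2 = p NAND ((r NAND q) NAND p)
G4 = p NAND G3 = p NAND (p NAND ((r NAND q) NAND p))
At p=1, q=1, r=0: circuit gives 0, formula gives 1.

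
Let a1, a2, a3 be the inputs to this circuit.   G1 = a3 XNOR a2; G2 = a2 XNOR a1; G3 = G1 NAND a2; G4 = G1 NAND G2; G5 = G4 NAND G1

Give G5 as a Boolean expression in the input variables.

G1 = a3 XNOR a2
G2 = a2 XNOR a1
G4 = G1 NAND G2 = (a3 XNOR a2) NAND (a2 XNOR a1)
G5 = G4 NAND G1 = ((a3 XNOR a2) NAND (a2 XNOR a1)) NAND (a3 XNOR a2)

((a3 XNOR a2) NAND (a2 XNOR a1)) NAND (a3 XNOR a2)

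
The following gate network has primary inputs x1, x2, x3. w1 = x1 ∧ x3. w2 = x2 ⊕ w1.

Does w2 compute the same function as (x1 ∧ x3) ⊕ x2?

Yes

w1 = x1 ∧ x3
w2 = x2 ⊕ w1 = x2 ⊕ (x1 ∧ x3)
At x1=0, x2=0, x3=0: circuit gives 0, formula gives 0.
At x1=0, x2=1, x3=0: circuit gives 1, formula gives 1.
Agrees on all 8 inputs.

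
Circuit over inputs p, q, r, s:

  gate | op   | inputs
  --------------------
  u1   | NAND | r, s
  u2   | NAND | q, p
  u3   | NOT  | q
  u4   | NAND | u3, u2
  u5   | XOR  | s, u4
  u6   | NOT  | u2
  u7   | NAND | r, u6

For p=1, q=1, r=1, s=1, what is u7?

u2 = 1 NAND 1 = 0
u6 = NOT 0 = 1
u7 = 1 NAND 1 = 0

0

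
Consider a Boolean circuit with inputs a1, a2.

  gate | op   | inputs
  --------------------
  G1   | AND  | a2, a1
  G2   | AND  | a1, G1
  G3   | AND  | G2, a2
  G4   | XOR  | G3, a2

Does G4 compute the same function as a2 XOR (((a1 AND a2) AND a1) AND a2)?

G1 = a2 AND a1
G2 = a1 AND G1 = a1 AND (a2 AND a1)
G3 = G2 AND a2 = (a1 AND (a2 AND a1)) AND a2
G4 = G3 XOR a2 = ((a1 AND (a2 AND a1)) AND a2) XOR a2
At a1=0, a2=0: circuit gives 0, formula gives 0.
At a1=0, a2=1: circuit gives 1, formula gives 1.
Agrees on all 4 inputs.

Yes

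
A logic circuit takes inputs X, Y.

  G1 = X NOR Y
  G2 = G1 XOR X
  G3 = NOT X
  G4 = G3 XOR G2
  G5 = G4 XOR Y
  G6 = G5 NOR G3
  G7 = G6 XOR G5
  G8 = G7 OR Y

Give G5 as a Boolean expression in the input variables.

G1 = X NOR Y
G2 = G1 XOR X = (X NOR Y) XOR X
G3 = NOT X
G4 = G3 XOR G2 = NOT X XOR ((X NOR Y) XOR X)
G5 = G4 XOR Y = (NOT X XOR ((X NOR Y) XOR X)) XOR Y

(NOT X XOR ((X NOR Y) XOR X)) XOR Y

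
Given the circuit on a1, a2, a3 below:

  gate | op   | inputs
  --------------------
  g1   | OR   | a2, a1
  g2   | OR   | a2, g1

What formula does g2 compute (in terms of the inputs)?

g1 = a2 OR a1
g2 = a2 OR g1 = a2 OR (a2 OR a1)

a2 OR (a2 OR a1)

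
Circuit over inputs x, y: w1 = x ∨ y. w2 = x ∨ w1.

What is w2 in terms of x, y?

x ∨ (x ∨ y)

w1 = x ∨ y
w2 = x ∨ w1 = x ∨ (x ∨ y)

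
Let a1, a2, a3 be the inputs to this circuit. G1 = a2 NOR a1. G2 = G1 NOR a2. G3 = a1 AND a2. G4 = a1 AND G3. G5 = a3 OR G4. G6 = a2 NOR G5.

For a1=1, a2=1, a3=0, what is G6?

G3 = 1 AND 1 = 1
G4 = 1 AND 1 = 1
G5 = 0 OR 1 = 1
G6 = 1 NOR 1 = 0

0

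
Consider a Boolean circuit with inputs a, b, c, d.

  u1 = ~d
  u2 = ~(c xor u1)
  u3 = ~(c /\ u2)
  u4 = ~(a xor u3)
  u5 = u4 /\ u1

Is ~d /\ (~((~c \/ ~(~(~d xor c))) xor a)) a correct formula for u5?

Yes

u1 = ~d
u2 = ~(c xor u1) = ~(c xor ~d)
u3 = ~(c /\ u2) = ~(c /\ (~(c xor ~d)))
u4 = ~(a xor u3) = ~(a xor (~(c /\ (~(c xor ~d)))))
u5 = u4 /\ u1 = (~(a xor (~(c /\ (~(c xor ~d)))))) /\ ~d
At a=0, b=0, c=0, d=0: circuit gives 0, formula gives 0.
At a=0, b=0, c=1, d=0: circuit gives 1, formula gives 1.
Agrees on all 16 inputs.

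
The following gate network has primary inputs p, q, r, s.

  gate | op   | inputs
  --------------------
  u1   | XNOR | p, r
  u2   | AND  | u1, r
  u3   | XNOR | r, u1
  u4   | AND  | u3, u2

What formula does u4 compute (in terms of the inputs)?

u1 = p XNOR r
u2 = u1 AND r = (p XNOR r) AND r
u3 = r XNOR u1 = r XNOR (p XNOR r)
u4 = u3 AND u2 = (r XNOR (p XNOR r)) AND ((p XNOR r) AND r)

(r XNOR (p XNOR r)) AND ((p XNOR r) AND r)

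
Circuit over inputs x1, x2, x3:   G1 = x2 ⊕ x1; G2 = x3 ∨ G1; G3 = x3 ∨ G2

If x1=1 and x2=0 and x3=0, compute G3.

1

G1 = 0 ⊕ 1 = 1
G2 = 0 ∨ 1 = 1
G3 = 0 ∨ 1 = 1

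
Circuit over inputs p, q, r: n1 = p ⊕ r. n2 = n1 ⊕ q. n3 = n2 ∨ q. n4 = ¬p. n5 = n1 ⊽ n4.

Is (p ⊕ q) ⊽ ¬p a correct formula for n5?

n1 = p ⊕ r
n4 = ¬p
n5 = n1 ⊽ n4 = (p ⊕ r) ⊽ ¬p
At p=1, q=0, r=1: circuit gives 1, formula gives 0.

No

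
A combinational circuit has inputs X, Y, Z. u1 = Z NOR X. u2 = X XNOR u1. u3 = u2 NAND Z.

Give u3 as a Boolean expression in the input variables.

u1 = Z NOR X
u2 = X XNOR u1 = X XNOR (Z NOR X)
u3 = u2 NAND Z = (X XNOR (Z NOR X)) NAND Z

(X XNOR (Z NOR X)) NAND Z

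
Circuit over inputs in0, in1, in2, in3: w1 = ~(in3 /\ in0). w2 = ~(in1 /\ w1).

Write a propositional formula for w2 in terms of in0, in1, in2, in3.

w1 = ~(in3 /\ in0)
w2 = ~(in1 /\ w1) = ~(in1 /\ (~(in3 /\ in0)))

~(in1 /\ (~(in3 /\ in0)))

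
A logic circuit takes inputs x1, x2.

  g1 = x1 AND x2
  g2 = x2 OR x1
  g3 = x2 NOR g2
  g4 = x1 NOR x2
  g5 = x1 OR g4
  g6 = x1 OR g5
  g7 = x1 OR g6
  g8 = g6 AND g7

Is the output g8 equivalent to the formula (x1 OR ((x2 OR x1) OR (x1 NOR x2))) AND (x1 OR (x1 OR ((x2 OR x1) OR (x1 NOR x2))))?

No

g4 = x1 NOR x2
g5 = x1 OR g4 = x1 OR (x1 NOR x2)
g6 = x1 OR g5 = x1 OR (x1 OR (x1 NOR x2))
g7 = x1 OR g6 = x1 OR (x1 OR (x1 OR (x1 NOR x2)))
g8 = g6 AND g7 = (x1 OR (x1 OR (x1 NOR x2))) AND (x1 OR (x1 OR (x1 OR (x1 NOR x2))))
At x1=0, x2=1: circuit gives 0, formula gives 1.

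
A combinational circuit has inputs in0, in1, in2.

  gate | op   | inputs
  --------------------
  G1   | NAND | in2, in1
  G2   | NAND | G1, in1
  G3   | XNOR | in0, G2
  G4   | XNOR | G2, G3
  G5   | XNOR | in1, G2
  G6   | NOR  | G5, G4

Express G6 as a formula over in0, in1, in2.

G1 = in2 NAND in1
G2 = G1 NAND in1 = (in2 NAND in1) NAND in1
G3 = in0 XNOR G2 = in0 XNOR ((in2 NAND in1) NAND in1)
G4 = G2 XNOR G3 = ((in2 NAND in1) NAND in1) XNOR (in0 XNOR ((in2 NAND in1) NAND in1))
G5 = in1 XNOR G2 = in1 XNOR ((in2 NAND in1) NAND in1)
G6 = G5 NOR G4 = (in1 XNOR ((in2 NAND in1) NAND in1)) NOR (((in2 NAND in1) NAND in1) XNOR (in0 XNOR ((in2 NAND in1) NAND in1)))

(in1 XNOR ((in2 NAND in1) NAND in1)) NOR (((in2 NAND in1) NAND in1) XNOR (in0 XNOR ((in2 NAND in1) NAND in1)))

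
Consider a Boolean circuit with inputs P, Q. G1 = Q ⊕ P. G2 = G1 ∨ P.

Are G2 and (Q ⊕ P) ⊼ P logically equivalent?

No

G1 = Q ⊕ P
G2 = G1 ∨ P = (Q ⊕ P) ∨ P
At P=0, Q=0: circuit gives 0, formula gives 1.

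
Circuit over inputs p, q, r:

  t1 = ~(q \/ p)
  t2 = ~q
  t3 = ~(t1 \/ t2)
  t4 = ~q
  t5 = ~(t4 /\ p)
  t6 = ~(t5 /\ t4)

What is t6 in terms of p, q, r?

~((~(~q /\ p)) /\ ~q)

t4 = ~q
t5 = ~(t4 /\ p) = ~(~q /\ p)
t6 = ~(t5 /\ t4) = ~((~(~q /\ p)) /\ ~q)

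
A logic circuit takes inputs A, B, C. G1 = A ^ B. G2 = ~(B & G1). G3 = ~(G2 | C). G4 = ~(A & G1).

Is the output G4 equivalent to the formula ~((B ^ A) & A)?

Yes

G1 = A ^ B
G4 = ~(A & G1) = ~(A & (A ^ B))
At A=1, B=0, C=0: circuit gives 0, formula gives 0.
At A=0, B=0, C=0: circuit gives 1, formula gives 1.
Agrees on all 8 inputs.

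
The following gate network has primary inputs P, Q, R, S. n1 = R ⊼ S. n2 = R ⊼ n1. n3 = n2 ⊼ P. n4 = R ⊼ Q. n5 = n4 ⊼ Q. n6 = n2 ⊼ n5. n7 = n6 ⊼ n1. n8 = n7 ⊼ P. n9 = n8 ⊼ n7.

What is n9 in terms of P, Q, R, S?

((((R ⊼ (R ⊼ S)) ⊼ ((R ⊼ Q) ⊼ Q)) ⊼ (R ⊼ S)) ⊼ P) ⊼ (((R ⊼ (R ⊼ S)) ⊼ ((R ⊼ Q) ⊼ Q)) ⊼ (R ⊼ S))

n1 = R ⊼ S
n2 = R ⊼ n1 = R ⊼ (R ⊼ S)
n4 = R ⊼ Q
n5 = n4 ⊼ Q = (R ⊼ Q) ⊼ Q
n6 = n2 ⊼ n5 = (R ⊼ (R ⊼ S)) ⊼ ((R ⊼ Q) ⊼ Q)
n7 = n6 ⊼ n1 = ((R ⊼ (R ⊼ S)) ⊼ ((R ⊼ Q) ⊼ Q)) ⊼ (R ⊼ S)
n8 = n7 ⊼ P = (((R ⊼ (R ⊼ S)) ⊼ ((R ⊼ Q) ⊼ Q)) ⊼ (R ⊼ S)) ⊼ P
n9 = n8 ⊼ n7 = ((((R ⊼ (R ⊼ S)) ⊼ ((R ⊼ Q) ⊼ Q)) ⊼ (R ⊼ S)) ⊼ P) ⊼ (((R ⊼ (R ⊼ S)) ⊼ ((R ⊼ Q) ⊼ Q)) ⊼ (R ⊼ S))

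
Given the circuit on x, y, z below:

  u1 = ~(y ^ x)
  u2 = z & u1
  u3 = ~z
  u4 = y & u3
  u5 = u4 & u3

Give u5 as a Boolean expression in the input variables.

(y & ~z) & ~z

u3 = ~z
u4 = y & u3 = y & ~z
u5 = u4 & u3 = (y & ~z) & ~z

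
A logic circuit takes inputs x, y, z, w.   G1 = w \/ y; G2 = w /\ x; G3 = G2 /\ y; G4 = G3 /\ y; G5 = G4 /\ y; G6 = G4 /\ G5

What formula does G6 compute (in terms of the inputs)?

G2 = w /\ x
G3 = G2 /\ y = (w /\ x) /\ y
G4 = G3 /\ y = ((w /\ x) /\ y) /\ y
G5 = G4 /\ y = (((w /\ x) /\ y) /\ y) /\ y
G6 = G4 /\ G5 = (((w /\ x) /\ y) /\ y) /\ ((((w /\ x) /\ y) /\ y) /\ y)

(((w /\ x) /\ y) /\ y) /\ ((((w /\ x) /\ y) /\ y) /\ y)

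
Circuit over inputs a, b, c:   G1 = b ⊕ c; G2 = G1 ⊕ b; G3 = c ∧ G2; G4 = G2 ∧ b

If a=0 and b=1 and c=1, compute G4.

1

G1 = 1 ⊕ 1 = 0
G2 = 0 ⊕ 1 = 1
G4 = 1 ∧ 1 = 1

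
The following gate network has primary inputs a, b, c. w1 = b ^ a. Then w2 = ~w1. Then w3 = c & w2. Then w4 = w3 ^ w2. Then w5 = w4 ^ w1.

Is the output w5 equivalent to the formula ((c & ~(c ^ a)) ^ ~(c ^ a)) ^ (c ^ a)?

w1 = b ^ a
w2 = ~w1 = ~(b ^ a)
w3 = c & w2 = c & ~(b ^ a)
w4 = w3 ^ w2 = (c & ~(b ^ a)) ^ ~(b ^ a)
w5 = w4 ^ w1 = ((c & ~(b ^ a)) ^ ~(b ^ a)) ^ (b ^ a)
At a=0, b=0, c=1: circuit gives 0, formula gives 1.

No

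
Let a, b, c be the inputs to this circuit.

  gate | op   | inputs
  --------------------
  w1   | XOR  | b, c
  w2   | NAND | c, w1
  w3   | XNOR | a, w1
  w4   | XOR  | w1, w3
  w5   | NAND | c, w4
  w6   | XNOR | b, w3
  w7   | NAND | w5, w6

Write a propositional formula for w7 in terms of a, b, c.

w1 = b XOR c
w3 = a XNOR w1 = a XNOR (b XOR c)
w4 = w1 XOR w3 = (b XOR c) XOR (a XNOR (b XOR c))
w5 = c NAND w4 = c NAND ((b XOR c) XOR (a XNOR (b XOR c)))
w6 = b XNOR w3 = b XNOR (a XNOR (b XOR c))
w7 = w5 NAND w6 = (c NAND ((b XOR c) XOR (a XNOR (b XOR c)))) NAND (b XNOR (a XNOR (b XOR c)))

(c NAND ((b XOR c) XOR (a XNOR (b XOR c)))) NAND (b XNOR (a XNOR (b XOR c)))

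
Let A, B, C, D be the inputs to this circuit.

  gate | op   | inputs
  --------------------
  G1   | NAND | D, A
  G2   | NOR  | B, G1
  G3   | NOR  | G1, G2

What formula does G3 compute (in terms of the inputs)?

G1 = D NAND A
G2 = B NOR G1 = B NOR (D NAND A)
G3 = G1 NOR G2 = (D NAND A) NOR (B NOR (D NAND A))

(D NAND A) NOR (B NOR (D NAND A))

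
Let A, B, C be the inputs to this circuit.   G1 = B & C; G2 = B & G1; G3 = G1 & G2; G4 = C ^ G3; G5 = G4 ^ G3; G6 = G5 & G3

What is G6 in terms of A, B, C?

G1 = B & C
G2 = B & G1 = B & (B & C)
G3 = G1 & G2 = (B & C) & (B & (B & C))
G4 = C ^ G3 = C ^ ((B & C) & (B & (B & C)))
G5 = G4 ^ G3 = (C ^ ((B & C) & (B & (B & C)))) ^ ((B & C) & (B & (B & C)))
G6 = G5 & G3 = ((C ^ ((B & C) & (B & (B & C)))) ^ ((B & C) & (B & (B & C)))) & ((B & C) & (B & (B & C)))

((C ^ ((B & C) & (B & (B & C)))) ^ ((B & C) & (B & (B & C)))) & ((B & C) & (B & (B & C)))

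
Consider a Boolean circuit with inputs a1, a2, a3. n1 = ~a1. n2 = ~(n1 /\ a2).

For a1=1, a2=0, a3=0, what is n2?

n1 = ~1 = 0
n2 = ~(0 /\ 0) = 1

1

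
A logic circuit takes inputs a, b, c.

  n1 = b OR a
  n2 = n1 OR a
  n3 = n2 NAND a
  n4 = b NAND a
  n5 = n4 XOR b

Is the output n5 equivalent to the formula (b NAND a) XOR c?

n4 = b NAND a
n5 = n4 XOR b = (b NAND a) XOR b
At a=0, b=0, c=1: circuit gives 1, formula gives 0.

No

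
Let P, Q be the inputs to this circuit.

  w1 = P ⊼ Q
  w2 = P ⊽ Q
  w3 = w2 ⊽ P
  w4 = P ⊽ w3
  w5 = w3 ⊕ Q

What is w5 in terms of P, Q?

((P ⊽ Q) ⊽ P) ⊕ Q

w2 = P ⊽ Q
w3 = w2 ⊽ P = (P ⊽ Q) ⊽ P
w5 = w3 ⊕ Q = ((P ⊽ Q) ⊽ P) ⊕ Q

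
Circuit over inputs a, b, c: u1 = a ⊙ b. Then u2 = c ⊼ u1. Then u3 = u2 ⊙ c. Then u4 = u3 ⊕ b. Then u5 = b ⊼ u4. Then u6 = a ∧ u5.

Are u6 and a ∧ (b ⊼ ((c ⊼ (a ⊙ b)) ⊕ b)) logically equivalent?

No

u1 = a ⊙ b
u2 = c ⊼ u1 = c ⊼ (a ⊙ b)
u3 = u2 ⊙ c = (c ⊼ (a ⊙ b)) ⊙ c
u4 = u3 ⊕ b = ((c ⊼ (a ⊙ b)) ⊙ c) ⊕ b
u5 = b ⊼ u4 = b ⊼ (((c ⊼ (a ⊙ b)) ⊙ c) ⊕ b)
u6 = a ∧ u5 = a ∧ (b ⊼ (((c ⊼ (a ⊙ b)) ⊙ c) ⊕ b))
At a=1, b=1, c=0: circuit gives 0, formula gives 1.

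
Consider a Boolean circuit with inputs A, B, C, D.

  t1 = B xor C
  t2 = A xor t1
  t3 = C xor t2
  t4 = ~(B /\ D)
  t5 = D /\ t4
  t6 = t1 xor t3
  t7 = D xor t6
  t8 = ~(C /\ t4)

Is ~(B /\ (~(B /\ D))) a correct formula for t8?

No

t4 = ~(B /\ D)
t8 = ~(C /\ t4) = ~(C /\ (~(B /\ D)))
At A=0, B=0, C=1, D=0: circuit gives 0, formula gives 1.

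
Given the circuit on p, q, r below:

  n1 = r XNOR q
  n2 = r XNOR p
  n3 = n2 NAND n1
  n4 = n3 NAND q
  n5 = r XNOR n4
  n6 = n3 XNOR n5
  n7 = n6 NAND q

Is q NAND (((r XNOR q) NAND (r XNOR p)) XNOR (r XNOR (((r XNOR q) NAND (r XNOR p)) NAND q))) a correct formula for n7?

Yes

n1 = r XNOR q
n2 = r XNOR p
n3 = n2 NAND n1 = (r XNOR p) NAND (r XNOR q)
n4 = n3 NAND q = ((r XNOR p) NAND (r XNOR q)) NAND q
n5 = r XNOR n4 = r XNOR (((r XNOR p) NAND (r XNOR q)) NAND q)
n6 = n3 XNOR n5 = ((r XNOR p) NAND (r XNOR q)) XNOR (r XNOR (((r XNOR p) NAND (r XNOR q)) NAND q))
n7 = n6 NAND q = (((r XNOR p) NAND (r XNOR q)) XNOR (r XNOR (((r XNOR p) NAND (r XNOR q)) NAND q))) NAND q
At p=0, q=1, r=0: circuit gives 0, formula gives 0.
At p=0, q=0, r=0: circuit gives 1, formula gives 1.
Agrees on all 8 inputs.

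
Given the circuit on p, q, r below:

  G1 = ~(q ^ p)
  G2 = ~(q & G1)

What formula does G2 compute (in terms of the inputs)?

G1 = ~(q ^ p)
G2 = ~(q & G1) = ~(q & (~(q ^ p)))

~(q & (~(q ^ p)))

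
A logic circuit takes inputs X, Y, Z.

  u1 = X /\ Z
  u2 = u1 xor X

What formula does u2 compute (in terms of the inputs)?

u1 = X /\ Z
u2 = u1 xor X = (X /\ Z) xor X

(X /\ Z) xor X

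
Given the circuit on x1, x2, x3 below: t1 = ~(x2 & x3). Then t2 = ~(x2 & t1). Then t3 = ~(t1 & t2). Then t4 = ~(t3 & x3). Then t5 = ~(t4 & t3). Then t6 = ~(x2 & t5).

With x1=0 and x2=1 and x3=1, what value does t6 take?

t1 = ~(1 & 1) = 0
t2 = ~(1 & 0) = 1
t3 = ~(0 & 1) = 1
t4 = ~(1 & 1) = 0
t5 = ~(0 & 1) = 1
t6 = ~(1 & 1) = 0

0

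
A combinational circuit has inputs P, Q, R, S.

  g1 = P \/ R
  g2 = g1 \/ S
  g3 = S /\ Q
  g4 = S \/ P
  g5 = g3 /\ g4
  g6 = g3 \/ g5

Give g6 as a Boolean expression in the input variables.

(S /\ Q) \/ ((S /\ Q) /\ (S \/ P))

g3 = S /\ Q
g4 = S \/ P
g5 = g3 /\ g4 = (S /\ Q) /\ (S \/ P)
g6 = g3 \/ g5 = (S /\ Q) \/ ((S /\ Q) /\ (S \/ P))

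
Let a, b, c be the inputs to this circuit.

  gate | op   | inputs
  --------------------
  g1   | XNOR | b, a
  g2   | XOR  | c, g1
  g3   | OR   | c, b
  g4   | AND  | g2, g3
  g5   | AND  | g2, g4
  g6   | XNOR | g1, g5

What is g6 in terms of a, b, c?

g1 = b XNOR a
g2 = c XOR g1 = c XOR (b XNOR a)
g3 = c OR b
g4 = g2 AND g3 = (c XOR (b XNOR a)) AND (c OR b)
g5 = g2 AND g4 = (c XOR (b XNOR a)) AND ((c XOR (b XNOR a)) AND (c OR b))
g6 = g1 XNOR g5 = (b XNOR a) XNOR ((c XOR (b XNOR a)) AND ((c XOR (b XNOR a)) AND (c OR b)))

(b XNOR a) XNOR ((c XOR (b XNOR a)) AND ((c XOR (b XNOR a)) AND (c OR b)))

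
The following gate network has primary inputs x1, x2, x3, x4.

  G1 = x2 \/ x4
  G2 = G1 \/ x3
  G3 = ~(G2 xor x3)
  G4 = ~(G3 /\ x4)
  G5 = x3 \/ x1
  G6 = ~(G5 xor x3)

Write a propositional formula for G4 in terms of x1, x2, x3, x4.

G1 = x2 \/ x4
G2 = G1 \/ x3 = (x2 \/ x4) \/ x3
G3 = ~(G2 xor x3) = ~(((x2 \/ x4) \/ x3) xor x3)
G4 = ~(G3 /\ x4) = ~((~(((x2 \/ x4) \/ x3) xor x3)) /\ x4)

~((~(((x2 \/ x4) \/ x3) xor x3)) /\ x4)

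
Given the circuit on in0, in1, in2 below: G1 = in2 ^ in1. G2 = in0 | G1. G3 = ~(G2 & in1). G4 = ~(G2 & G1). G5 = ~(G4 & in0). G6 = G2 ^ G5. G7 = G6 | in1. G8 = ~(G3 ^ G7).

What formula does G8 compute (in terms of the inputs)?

G1 = in2 ^ in1
G2 = in0 | G1 = in0 | (in2 ^ in1)
G3 = ~(G2 & in1) = ~((in0 | (in2 ^ in1)) & in1)
G4 = ~(G2 & G1) = ~((in0 | (in2 ^ in1)) & (in2 ^ in1))
G5 = ~(G4 & in0) = ~((~((in0 | (in2 ^ in1)) & (in2 ^ in1))) & in0)
G6 = G2 ^ G5 = (in0 | (in2 ^ in1)) ^ (~((~((in0 | (in2 ^ in1)) & (in2 ^ in1))) & in0))
G7 = G6 | in1 = ((in0 | (in2 ^ in1)) ^ (~((~((in0 | (in2 ^ in1)) & (in2 ^ in1))) & in0))) | in1
G8 = ~(G3 ^ G7) = ~((~((in0 | (in2 ^ in1)) & in1)) ^ (((in0 | (in2 ^ in1)) ^ (~((~((in0 | (in2 ^ in1)) & (in2 ^ in1))) & in0))) | in1))

~((~((in0 | (in2 ^ in1)) & in1)) ^ (((in0 | (in2 ^ in1)) ^ (~((~((in0 | (in2 ^ in1)) & (in2 ^ in1))) & in0))) | in1))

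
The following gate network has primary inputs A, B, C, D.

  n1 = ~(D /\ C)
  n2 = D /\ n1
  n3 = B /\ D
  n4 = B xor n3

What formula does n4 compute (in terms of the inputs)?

B xor (B /\ D)

n3 = B /\ D
n4 = B xor n3 = B xor (B /\ D)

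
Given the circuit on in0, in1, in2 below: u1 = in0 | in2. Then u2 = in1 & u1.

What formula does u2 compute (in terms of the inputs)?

u1 = in0 | in2
u2 = in1 & u1 = in1 & (in0 | in2)

in1 & (in0 | in2)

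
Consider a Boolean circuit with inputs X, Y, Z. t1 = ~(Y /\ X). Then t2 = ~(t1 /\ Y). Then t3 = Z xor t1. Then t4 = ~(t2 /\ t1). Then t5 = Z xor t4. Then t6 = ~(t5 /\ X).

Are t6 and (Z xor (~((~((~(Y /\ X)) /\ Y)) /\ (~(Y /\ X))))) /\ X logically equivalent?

t1 = ~(Y /\ X)
t2 = ~(t1 /\ Y) = ~((~(Y /\ X)) /\ Y)
t4 = ~(t2 /\ t1) = ~((~((~(Y /\ X)) /\ Y)) /\ (~(Y /\ X)))
t5 = Z xor t4 = Z xor (~((~((~(Y /\ X)) /\ Y)) /\ (~(Y /\ X))))
t6 = ~(t5 /\ X) = ~((Z xor (~((~((~(Y /\ X)) /\ Y)) /\ (~(Y /\ X))))) /\ X)
At X=0, Y=0, Z=0: circuit gives 1, formula gives 0.

No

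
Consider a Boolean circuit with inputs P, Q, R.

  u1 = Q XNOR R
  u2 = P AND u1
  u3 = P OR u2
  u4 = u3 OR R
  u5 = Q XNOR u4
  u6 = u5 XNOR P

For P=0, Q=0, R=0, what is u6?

u1 = 0 XNOR 0 = 1
u2 = 0 AND 1 = 0
u3 = 0 OR 0 = 0
u4 = 0 OR 0 = 0
u5 = 0 XNOR 0 = 1
u6 = 1 XNOR 0 = 0

0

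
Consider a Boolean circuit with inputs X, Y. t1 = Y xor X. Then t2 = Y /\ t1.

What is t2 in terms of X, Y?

t1 = Y xor X
t2 = Y /\ t1 = Y /\ (Y xor X)

Y /\ (Y xor X)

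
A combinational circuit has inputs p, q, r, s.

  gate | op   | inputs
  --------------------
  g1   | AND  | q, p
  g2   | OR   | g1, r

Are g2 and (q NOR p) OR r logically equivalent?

No

g1 = q AND p
g2 = g1 OR r = (q AND p) OR r
At p=0, q=0, r=0, s=0: circuit gives 0, formula gives 1.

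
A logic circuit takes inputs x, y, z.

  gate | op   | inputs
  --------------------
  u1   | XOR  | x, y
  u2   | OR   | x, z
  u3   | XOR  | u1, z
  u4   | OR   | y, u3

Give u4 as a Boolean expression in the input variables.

u1 = x XOR y
u3 = u1 XOR z = (x XOR y) XOR z
u4 = y OR u3 = y OR ((x XOR y) XOR z)

y OR ((x XOR y) XOR z)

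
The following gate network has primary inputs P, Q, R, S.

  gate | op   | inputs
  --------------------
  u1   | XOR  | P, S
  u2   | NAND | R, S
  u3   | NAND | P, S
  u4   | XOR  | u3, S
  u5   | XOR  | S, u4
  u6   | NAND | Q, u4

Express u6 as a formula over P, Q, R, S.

u3 = P NAND S
u4 = u3 XOR S = (P NAND S) XOR S
u6 = Q NAND u4 = Q NAND ((P NAND S) XOR S)

Q NAND ((P NAND S) XOR S)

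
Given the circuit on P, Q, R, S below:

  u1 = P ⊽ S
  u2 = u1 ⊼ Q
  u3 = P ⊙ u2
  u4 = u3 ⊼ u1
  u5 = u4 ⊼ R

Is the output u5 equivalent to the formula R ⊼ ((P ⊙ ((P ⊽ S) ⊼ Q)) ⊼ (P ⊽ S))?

Yes

u1 = P ⊽ S
u2 = u1 ⊼ Q = (P ⊽ S) ⊼ Q
u3 = P ⊙ u2 = P ⊙ ((P ⊽ S) ⊼ Q)
u4 = u3 ⊼ u1 = (P ⊙ ((P ⊽ S) ⊼ Q)) ⊼ (P ⊽ S)
u5 = u4 ⊼ R = ((P ⊙ ((P ⊽ S) ⊼ Q)) ⊼ (P ⊽ S)) ⊼ R
At P=0, Q=0, R=1, S=0: circuit gives 0, formula gives 0.
At P=0, Q=0, R=0, S=0: circuit gives 1, formula gives 1.
Agrees on all 16 inputs.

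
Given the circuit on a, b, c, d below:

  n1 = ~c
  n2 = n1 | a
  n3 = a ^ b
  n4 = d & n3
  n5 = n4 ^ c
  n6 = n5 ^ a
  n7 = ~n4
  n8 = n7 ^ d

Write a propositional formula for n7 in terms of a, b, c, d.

n3 = a ^ b
n4 = d & n3 = d & (a ^ b)
n7 = ~n4 = ~(d & (a ^ b))

~(d & (a ^ b))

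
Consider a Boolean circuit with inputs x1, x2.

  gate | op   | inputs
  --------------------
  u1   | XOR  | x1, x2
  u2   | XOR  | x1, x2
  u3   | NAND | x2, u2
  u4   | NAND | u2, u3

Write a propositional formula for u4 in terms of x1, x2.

(x1 XOR x2) NAND (x2 NAND (x1 XOR x2))

u2 = x1 XOR x2
u3 = x2 NAND u2 = x2 NAND (x1 XOR x2)
u4 = u2 NAND u3 = (x1 XOR x2) NAND (x2 NAND (x1 XOR x2))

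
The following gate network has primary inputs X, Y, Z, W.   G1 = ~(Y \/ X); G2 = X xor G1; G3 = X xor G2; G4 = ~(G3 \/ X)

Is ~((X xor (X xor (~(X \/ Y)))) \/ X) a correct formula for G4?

G1 = ~(Y \/ X)
G2 = X xor G1 = X xor (~(Y \/ X))
G3 = X xor G2 = X xor (X xor (~(Y \/ X)))
G4 = ~(G3 \/ X) = ~((X xor (X xor (~(Y \/ X)))) \/ X)
At X=0, Y=0, Z=0, W=0: circuit gives 0, formula gives 0.
At X=0, Y=1, Z=0, W=0: circuit gives 1, formula gives 1.
Agrees on all 16 inputs.

Yes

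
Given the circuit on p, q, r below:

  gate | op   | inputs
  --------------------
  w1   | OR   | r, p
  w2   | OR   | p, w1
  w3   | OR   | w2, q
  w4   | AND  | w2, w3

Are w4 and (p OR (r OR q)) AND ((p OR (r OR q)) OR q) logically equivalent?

No

w1 = r OR p
w2 = p OR w1 = p OR (r OR p)
w3 = w2 OR q = (p OR (r OR p)) OR q
w4 = w2 AND w3 = (p OR (r OR p)) AND ((p OR (r OR p)) OR q)
At p=0, q=1, r=0: circuit gives 0, formula gives 1.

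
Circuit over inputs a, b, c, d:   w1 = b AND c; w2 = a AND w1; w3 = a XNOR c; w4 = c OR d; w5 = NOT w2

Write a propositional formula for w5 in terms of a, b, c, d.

NOT (a AND (b AND c))

w1 = b AND c
w2 = a AND w1 = a AND (b AND c)
w5 = NOT w2 = NOT (a AND (b AND c))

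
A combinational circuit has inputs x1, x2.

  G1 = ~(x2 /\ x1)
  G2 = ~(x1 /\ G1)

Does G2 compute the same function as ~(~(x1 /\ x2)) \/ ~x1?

Yes

G1 = ~(x2 /\ x1)
G2 = ~(x1 /\ G1) = ~(x1 /\ (~(x2 /\ x1)))
At x1=1, x2=0: circuit gives 0, formula gives 0.
At x1=0, x2=0: circuit gives 1, formula gives 1.
Agrees on all 4 inputs.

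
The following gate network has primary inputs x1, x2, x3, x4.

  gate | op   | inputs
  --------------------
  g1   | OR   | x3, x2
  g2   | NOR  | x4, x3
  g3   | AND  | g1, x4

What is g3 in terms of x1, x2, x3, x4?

(x3 OR x2) AND x4

g1 = x3 OR x2
g3 = g1 AND x4 = (x3 OR x2) AND x4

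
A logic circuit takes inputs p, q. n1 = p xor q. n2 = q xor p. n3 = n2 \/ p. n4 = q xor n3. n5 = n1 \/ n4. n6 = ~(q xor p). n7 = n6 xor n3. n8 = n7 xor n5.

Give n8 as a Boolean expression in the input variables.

((~(q xor p)) xor ((q xor p) \/ p)) xor ((p xor q) \/ (q xor ((q xor p) \/ p)))

n1 = p xor q
n2 = q xor p
n3 = n2 \/ p = (q xor p) \/ p
n4 = q xor n3 = q xor ((q xor p) \/ p)
n5 = n1 \/ n4 = (p xor q) \/ (q xor ((q xor p) \/ p))
n6 = ~(q xor p)
n7 = n6 xor n3 = (~(q xor p)) xor ((q xor p) \/ p)
n8 = n7 xor n5 = ((~(q xor p)) xor ((q xor p) \/ p)) xor ((p xor q) \/ (q xor ((q xor p) \/ p)))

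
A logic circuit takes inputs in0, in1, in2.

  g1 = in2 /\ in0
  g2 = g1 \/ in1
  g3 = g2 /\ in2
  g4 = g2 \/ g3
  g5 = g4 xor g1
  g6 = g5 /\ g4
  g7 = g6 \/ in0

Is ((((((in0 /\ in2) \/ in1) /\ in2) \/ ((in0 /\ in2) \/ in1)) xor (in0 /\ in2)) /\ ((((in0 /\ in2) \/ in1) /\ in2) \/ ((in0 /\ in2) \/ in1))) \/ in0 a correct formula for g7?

g1 = in2 /\ in0
g2 = g1 \/ in1 = (in2 /\ in0) \/ in1
g3 = g2 /\ in2 = ((in2 /\ in0) \/ in1) /\ in2
g4 = g2 \/ g3 = ((in2 /\ in0) \/ in1) \/ (((in2 /\ in0) \/ in1) /\ in2)
g5 = g4 xor g1 = (((in2 /\ in0) \/ in1) \/ (((in2 /\ in0) \/ in1) /\ in2)) xor (in2 /\ in0)
g6 = g5 /\ g4 = ((((in2 /\ in0) \/ in1) \/ (((in2 /\ in0) \/ in1) /\ in2)) xor (in2 /\ in0)) /\ (((in2 /\ in0) \/ in1) \/ (((in2 /\ in0) \/ in1) /\ in2))
g7 = g6 \/ in0 = (((((in2 /\ in0) \/ in1) \/ (((in2 /\ in0) \/ in1) /\ in2)) xor (in2 /\ in0)) /\ (((in2 /\ in0) \/ in1) \/ (((in2 /\ in0) \/ in1) /\ in2))) \/ in0
At in0=0, in1=0, in2=0: circuit gives 0, formula gives 0.
At in0=0, in1=1, in2=0: circuit gives 1, formula gives 1.
Agrees on all 8 inputs.

Yes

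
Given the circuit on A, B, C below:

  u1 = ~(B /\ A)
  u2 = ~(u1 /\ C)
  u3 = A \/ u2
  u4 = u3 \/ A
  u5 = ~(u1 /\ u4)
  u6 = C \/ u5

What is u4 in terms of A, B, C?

(A \/ (~((~(B /\ A)) /\ C))) \/ A

u1 = ~(B /\ A)
u2 = ~(u1 /\ C) = ~((~(B /\ A)) /\ C)
u3 = A \/ u2 = A \/ (~((~(B /\ A)) /\ C))
u4 = u3 \/ A = (A \/ (~((~(B /\ A)) /\ C))) \/ A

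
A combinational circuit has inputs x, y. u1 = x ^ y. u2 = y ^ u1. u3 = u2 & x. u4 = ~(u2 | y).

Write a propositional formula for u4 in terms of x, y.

~((y ^ (x ^ y)) | y)

u1 = x ^ y
u2 = y ^ u1 = y ^ (x ^ y)
u4 = ~(u2 | y) = ~((y ^ (x ^ y)) | y)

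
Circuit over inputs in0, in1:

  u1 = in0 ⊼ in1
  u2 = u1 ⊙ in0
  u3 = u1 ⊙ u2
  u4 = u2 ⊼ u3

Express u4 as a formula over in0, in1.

((in0 ⊼ in1) ⊙ in0) ⊼ ((in0 ⊼ in1) ⊙ ((in0 ⊼ in1) ⊙ in0))

u1 = in0 ⊼ in1
u2 = u1 ⊙ in0 = (in0 ⊼ in1) ⊙ in0
u3 = u1 ⊙ u2 = (in0 ⊼ in1) ⊙ ((in0 ⊼ in1) ⊙ in0)
u4 = u2 ⊼ u3 = ((in0 ⊼ in1) ⊙ in0) ⊼ ((in0 ⊼ in1) ⊙ ((in0 ⊼ in1) ⊙ in0))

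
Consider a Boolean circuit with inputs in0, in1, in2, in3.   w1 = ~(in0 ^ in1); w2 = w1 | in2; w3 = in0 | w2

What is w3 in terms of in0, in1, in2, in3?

in0 | ((~(in0 ^ in1)) | in2)

w1 = ~(in0 ^ in1)
w2 = w1 | in2 = (~(in0 ^ in1)) | in2
w3 = in0 | w2 = in0 | ((~(in0 ^ in1)) | in2)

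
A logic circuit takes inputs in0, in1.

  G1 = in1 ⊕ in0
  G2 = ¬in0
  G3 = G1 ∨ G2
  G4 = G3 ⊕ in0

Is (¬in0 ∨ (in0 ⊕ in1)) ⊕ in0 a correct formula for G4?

G1 = in1 ⊕ in0
G2 = ¬in0
G3 = G1 ∨ G2 = (in1 ⊕ in0) ∨ ¬in0
G4 = G3 ⊕ in0 = ((in1 ⊕ in0) ∨ ¬in0) ⊕ in0
At in0=1, in1=0: circuit gives 0, formula gives 0.
At in0=0, in1=0: circuit gives 1, formula gives 1.
Agrees on all 4 inputs.

Yes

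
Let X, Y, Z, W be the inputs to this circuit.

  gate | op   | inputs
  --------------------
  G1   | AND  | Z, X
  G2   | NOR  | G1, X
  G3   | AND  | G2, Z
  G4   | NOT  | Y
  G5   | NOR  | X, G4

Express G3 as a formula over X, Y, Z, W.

((Z AND X) NOR X) AND Z

G1 = Z AND X
G2 = G1 NOR X = (Z AND X) NOR X
G3 = G2 AND Z = ((Z AND X) NOR X) AND Z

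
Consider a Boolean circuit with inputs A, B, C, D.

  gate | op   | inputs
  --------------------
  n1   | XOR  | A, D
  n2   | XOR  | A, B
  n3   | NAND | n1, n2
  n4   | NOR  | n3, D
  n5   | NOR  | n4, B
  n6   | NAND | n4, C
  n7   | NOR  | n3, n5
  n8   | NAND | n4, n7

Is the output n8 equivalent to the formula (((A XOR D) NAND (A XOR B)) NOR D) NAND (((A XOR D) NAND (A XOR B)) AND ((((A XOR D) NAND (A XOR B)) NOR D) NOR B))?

No

n1 = A XOR D
n2 = A XOR B
n3 = n1 NAND n2 = (A XOR D) NAND (A XOR B)
n4 = n3 NOR D = ((A XOR D) NAND (A XOR B)) NOR D
n5 = n4 NOR B = (((A XOR D) NAND (A XOR B)) NOR D) NOR B
n7 = n3 NOR n5 = ((A XOR D) NAND (A XOR B)) NOR ((((A XOR D) NAND (A XOR B)) NOR D) NOR B)
n8 = n4 NAND n7 = (((A XOR D) NAND (A XOR B)) NOR D) NAND (((A XOR D) NAND (A XOR B)) NOR ((((A XOR D) NAND (A XOR B)) NOR D) NOR B))
At A=1, B=0, C=0, D=0: circuit gives 0, formula gives 1.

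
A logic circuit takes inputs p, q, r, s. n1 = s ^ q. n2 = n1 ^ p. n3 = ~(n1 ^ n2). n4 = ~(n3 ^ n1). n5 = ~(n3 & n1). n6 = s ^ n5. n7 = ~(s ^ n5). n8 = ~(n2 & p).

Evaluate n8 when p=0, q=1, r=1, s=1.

1

n1 = 1 ^ 1 = 0
n2 = 0 ^ 0 = 0
n8 = ~(0 & 0) = 1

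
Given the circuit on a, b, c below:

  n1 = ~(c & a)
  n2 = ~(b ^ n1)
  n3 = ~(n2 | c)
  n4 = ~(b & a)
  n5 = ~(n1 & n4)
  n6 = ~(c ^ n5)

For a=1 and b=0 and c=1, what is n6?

n1 = ~(1 & 1) = 0
n4 = ~(0 & 1) = 1
n5 = ~(0 & 1) = 1
n6 = ~(1 ^ 1) = 1

1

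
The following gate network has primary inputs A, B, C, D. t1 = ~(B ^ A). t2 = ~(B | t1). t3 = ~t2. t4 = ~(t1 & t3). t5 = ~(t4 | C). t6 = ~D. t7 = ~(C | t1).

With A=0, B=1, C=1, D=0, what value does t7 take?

t1 = ~(1 ^ 0) = 0
t7 = ~(1 | 0) = 0

0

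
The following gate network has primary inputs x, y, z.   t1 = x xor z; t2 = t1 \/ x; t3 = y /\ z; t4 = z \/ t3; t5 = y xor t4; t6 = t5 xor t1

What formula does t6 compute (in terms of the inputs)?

(y xor (z \/ (y /\ z))) xor (x xor z)

t1 = x xor z
t3 = y /\ z
t4 = z \/ t3 = z \/ (y /\ z)
t5 = y xor t4 = y xor (z \/ (y /\ z))
t6 = t5 xor t1 = (y xor (z \/ (y /\ z))) xor (x xor z)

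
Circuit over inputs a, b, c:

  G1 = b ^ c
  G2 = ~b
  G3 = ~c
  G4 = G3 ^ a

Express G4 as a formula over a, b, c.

G3 = ~c
G4 = G3 ^ a = ~c ^ a

~c ^ a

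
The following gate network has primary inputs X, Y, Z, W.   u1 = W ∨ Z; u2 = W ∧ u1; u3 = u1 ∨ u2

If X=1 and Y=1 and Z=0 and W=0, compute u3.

u1 = 0 ∨ 0 = 0
u2 = 0 ∧ 0 = 0
u3 = 0 ∨ 0 = 0

0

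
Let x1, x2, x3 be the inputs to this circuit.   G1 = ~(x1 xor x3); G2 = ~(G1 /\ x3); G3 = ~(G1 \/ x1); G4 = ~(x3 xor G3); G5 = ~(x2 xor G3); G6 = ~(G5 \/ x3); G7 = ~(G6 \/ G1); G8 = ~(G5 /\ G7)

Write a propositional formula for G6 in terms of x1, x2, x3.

~((~(x2 xor (~((~(x1 xor x3)) \/ x1)))) \/ x3)

G1 = ~(x1 xor x3)
G3 = ~(G1 \/ x1) = ~((~(x1 xor x3)) \/ x1)
G5 = ~(x2 xor G3) = ~(x2 xor (~((~(x1 xor x3)) \/ x1)))
G6 = ~(G5 \/ x3) = ~((~(x2 xor (~((~(x1 xor x3)) \/ x1)))) \/ x3)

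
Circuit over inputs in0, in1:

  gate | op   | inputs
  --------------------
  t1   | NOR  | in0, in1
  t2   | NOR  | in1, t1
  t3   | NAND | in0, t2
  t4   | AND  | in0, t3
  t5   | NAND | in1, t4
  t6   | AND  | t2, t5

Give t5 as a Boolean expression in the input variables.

in1 NAND (in0 AND (in0 NAND (in1 NOR (in0 NOR in1))))

t1 = in0 NOR in1
t2 = in1 NOR t1 = in1 NOR (in0 NOR in1)
t3 = in0 NAND t2 = in0 NAND (in1 NOR (in0 NOR in1))
t4 = in0 AND t3 = in0 AND (in0 NAND (in1 NOR (in0 NOR in1)))
t5 = in1 NAND t4 = in1 NAND (in0 AND (in0 NAND (in1 NOR (in0 NOR in1))))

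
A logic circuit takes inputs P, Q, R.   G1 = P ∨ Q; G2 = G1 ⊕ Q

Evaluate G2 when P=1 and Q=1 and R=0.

0

G1 = 1 ∨ 1 = 1
G2 = 1 ⊕ 1 = 0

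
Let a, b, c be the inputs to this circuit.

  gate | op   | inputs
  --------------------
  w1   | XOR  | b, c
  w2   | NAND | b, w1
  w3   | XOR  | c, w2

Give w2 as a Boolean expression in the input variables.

w1 = b XOR c
w2 = b NAND w1 = b NAND (b XOR c)

b NAND (b XOR c)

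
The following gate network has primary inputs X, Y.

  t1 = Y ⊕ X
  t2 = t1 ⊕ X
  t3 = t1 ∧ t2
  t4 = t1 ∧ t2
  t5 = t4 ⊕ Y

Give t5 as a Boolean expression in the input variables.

((Y ⊕ X) ∧ ((Y ⊕ X) ⊕ X)) ⊕ Y

t1 = Y ⊕ X
t2 = t1 ⊕ X = (Y ⊕ X) ⊕ X
t4 = t1 ∧ t2 = (Y ⊕ X) ∧ ((Y ⊕ X) ⊕ X)
t5 = t4 ⊕ Y = ((Y ⊕ X) ∧ ((Y ⊕ X) ⊕ X)) ⊕ Y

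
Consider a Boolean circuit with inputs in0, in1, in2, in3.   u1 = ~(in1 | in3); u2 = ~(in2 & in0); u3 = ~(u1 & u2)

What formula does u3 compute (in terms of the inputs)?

u1 = ~(in1 | in3)
u2 = ~(in2 & in0)
u3 = ~(u1 & u2) = ~((~(in1 | in3)) & (~(in2 & in0)))

~((~(in1 | in3)) & (~(in2 & in0)))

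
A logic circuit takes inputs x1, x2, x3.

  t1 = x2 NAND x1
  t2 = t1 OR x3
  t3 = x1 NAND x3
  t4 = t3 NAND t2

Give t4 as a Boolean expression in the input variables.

t1 = x2 NAND x1
t2 = t1 OR x3 = (x2 NAND x1) OR x3
t3 = x1 NAND x3
t4 = t3 NAND t2 = (x1 NAND x3) NAND ((x2 NAND x1) OR x3)

(x1 NAND x3) NAND ((x2 NAND x1) OR x3)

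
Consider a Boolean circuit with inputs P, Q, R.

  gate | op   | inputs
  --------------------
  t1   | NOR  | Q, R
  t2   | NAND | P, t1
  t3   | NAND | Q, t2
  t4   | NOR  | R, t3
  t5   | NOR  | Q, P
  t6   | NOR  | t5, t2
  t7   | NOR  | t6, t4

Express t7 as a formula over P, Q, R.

t1 = Q NOR R
t2 = P NAND t1 = P NAND (Q NOR R)
t3 = Q NAND t2 = Q NAND (P NAND (Q NOR R))
t4 = R NOR t3 = R NOR (Q NAND (P NAND (Q NOR R)))
t5 = Q NOR P
t6 = t5 NOR t2 = (Q NOR P) NOR (P NAND (Q NOR R))
t7 = t6 NOR t4 = ((Q NOR P) NOR (P NAND (Q NOR R))) NOR (R NOR (Q NAND (P NAND (Q NOR R))))

((Q NOR P) NOR (P NAND (Q NOR R))) NOR (R NOR (Q NAND (P NAND (Q NOR R))))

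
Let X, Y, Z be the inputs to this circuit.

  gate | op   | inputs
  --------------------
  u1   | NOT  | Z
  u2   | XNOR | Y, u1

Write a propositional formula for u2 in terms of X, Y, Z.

Y XNOR NOT Z

u1 = NOT Z
u2 = Y XNOR u1 = Y XNOR NOT Z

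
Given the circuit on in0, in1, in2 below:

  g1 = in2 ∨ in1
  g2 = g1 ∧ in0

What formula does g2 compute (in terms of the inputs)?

g1 = in2 ∨ in1
g2 = g1 ∧ in0 = (in2 ∨ in1) ∧ in0

(in2 ∨ in1) ∧ in0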